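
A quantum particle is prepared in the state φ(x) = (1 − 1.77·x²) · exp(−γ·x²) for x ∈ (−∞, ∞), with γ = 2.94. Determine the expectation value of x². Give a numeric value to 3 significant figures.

⟨x²⟩ = ∫ x²·|φ|² dx / ∫|φ|² dx (integrals over the domain).
Expand each integrand as polynomial × e^(−2γx²) and use ∫x^(2j)·e^(−2γx²) dx = (2j−1)!!/(4γ)^j · √(π/(2γ)), odd powers → 0; here √(π/(2γ)) = 0.73095.
State is unnormalized: ∫|φ|² dx = 0.56059, and ∫φ*·x²·φ dx = 0.027146, so ⟨x²⟩ = 0.027146 / 0.56059.
⟨x²⟩ = 0.048423.

0.0484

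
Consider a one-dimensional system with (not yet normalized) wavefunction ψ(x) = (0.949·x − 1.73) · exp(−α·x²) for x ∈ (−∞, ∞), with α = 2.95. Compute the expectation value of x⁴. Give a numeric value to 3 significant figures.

0.0237

⟨x⁴⟩ = ∫ x⁴·|ψ|² dx / ∫|ψ|² dx (integrals over the domain).
Expand each integrand as polynomial × e^(−2αx²) and use ∫x^(2j)·e^(−2αx²) dx = (2j−1)!!/(4α)^j · √(π/(2α)), odd powers → 0; here √(π/(2α)) = 0.72971.
State is unnormalized: ∫|ψ|² dx = 2.2396, and ∫ψ*·x⁴·ψ dx = 0.053054, so ⟨x⁴⟩ = 0.053054 / 2.2396.
⟨x⁴⟩ = 0.023689.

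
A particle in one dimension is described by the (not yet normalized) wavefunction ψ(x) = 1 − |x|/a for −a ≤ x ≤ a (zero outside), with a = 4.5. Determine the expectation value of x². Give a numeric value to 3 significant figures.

2.03

⟨x²⟩ = ∫ x²·|ψ|² dx / ∫|ψ|² dx (integrals over the domain).
ψ is even, so ∫ over [−a, a] = 2∫₀ᵃ with ψ = 1 − x/a there: ∫₀ᵃ (1 − x/a)² dx = a/3, ∫₀ᵃ x²(1 − x/a)² dx = a³/30, ∫₀ᵃ x⁴(1 − x/a)² dx = a⁵/105.
State is unnormalized: ∫|ψ|² dx = 3.0000, and ∫ψ*·x²·ψ dx = 6.0750, so ⟨x²⟩ = 6.0750 / 3.0000.
⟨x²⟩ = 2.0250.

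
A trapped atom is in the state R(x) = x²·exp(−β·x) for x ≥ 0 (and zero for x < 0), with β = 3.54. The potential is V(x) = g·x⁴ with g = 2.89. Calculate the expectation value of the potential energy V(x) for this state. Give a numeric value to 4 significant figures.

⟨V⟩ = ∫ V(x)·|R|² dx / ∫|R|² dx.
Every integrand reduces to terms xʲ·e^(−2βx) on [0, ∞); use ∫₀^∞ xʲ·e^(−2βx) dx = j!/(2β)^(j+1).
State is unnormalized: ∫|R|² dx = 0.0013491, and ∫R*·V(x)·R dx = 0.0026069, so ⟨V⟩ = 0.0026069 / 0.0013491.
⟨V⟩ = 1.9323.

1.932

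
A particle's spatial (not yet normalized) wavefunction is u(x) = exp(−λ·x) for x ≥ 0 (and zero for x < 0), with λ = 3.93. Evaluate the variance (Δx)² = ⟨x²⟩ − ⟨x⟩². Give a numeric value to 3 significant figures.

0.0162

Compute ⟨x⟩ and ⟨x²⟩ separately, then (Δx)² = ⟨x²⟩ − ⟨x⟩².
Every integrand reduces to terms xʲ·e^(−2λx) on [0, ∞); use ∫₀^∞ xʲ·e^(−2λx) dx = j!/(2λ)^(j+1).
Normalization: ∫|u|² dx = 0.12723.
⟨x⟩ = 0.12723 and ⟨x²⟩ = 0.032373.
(Δx)² = 0.032373 − (0.12723)² = 0.016187.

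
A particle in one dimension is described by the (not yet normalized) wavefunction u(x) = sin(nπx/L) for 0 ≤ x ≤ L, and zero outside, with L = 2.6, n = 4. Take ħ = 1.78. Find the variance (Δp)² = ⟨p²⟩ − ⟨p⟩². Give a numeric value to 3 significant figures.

Compute ⟨p⟩ and ⟨p²⟩ separately; (Δp)² = ⟨p²⟩ − ⟨p⟩².
d/dx sin(nπx/L) = (nπ/L)·cos(nπx/L) and d²/dx² sin(nπx/L) = −(nπ/L)²·sin(nπx/L); on 0 ≤ x ≤ L, ∫sin²(nπx/L) dx = L/2 and ∫sin(nπx/L)·cos(nπx/L) dx = 0.
Normalization: ∫|u|² dx = 1.3000.
⟨p⟩ = 0.0000 and ⟨p²⟩ = 74.014.
(Δp)² = 74.014 − (0.0000)² = 74.014.

74.0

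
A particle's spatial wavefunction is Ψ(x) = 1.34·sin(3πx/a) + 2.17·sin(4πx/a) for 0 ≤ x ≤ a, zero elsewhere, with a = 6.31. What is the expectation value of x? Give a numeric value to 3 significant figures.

2.04

⟨x⟩ = ∫ x·|Ψ|² dx / ∫|Ψ|² dx (integrals over the domain).
On 0 ≤ x ≤ a (j ≠ l): ∫sin²(jπx/a) dx = a/2, ∫sin(jπx/a)·sin(lπx/a) dx = 0; diagonal moments ∫x·sin²(jπx/a) dx = a²/4, ∫x²·sin²(jπx/a) dx = a³·(1/6 − 1/(4j²π²)); cross terms ∫x·sin(jπx/a)·sin(lπx/a) dx = 0 for j + l even and −4jla²/(π²(j² − l²)²) for j + l odd, ∫x²·sin(jπx/a)·sin(lπx/a) dx = (−1)^(j+l)·4jla³/(π²(j² − l²)²); higher powers the same way via product-to-sum and parts.
State is unnormalized: ∫|Ψ|² dx = 20.522, and ∫Ψ*·x·Ψ dx = 41.763, so ⟨x⟩ = 41.763 / 20.522.
⟨x⟩ = 2.0351.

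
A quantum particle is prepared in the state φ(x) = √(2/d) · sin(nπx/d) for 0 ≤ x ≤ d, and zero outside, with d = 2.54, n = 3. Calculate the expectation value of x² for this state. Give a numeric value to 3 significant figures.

⟨x²⟩ = ∫ x²·|φ|² dx (integrals over the domain).
With sin²θ = (1 − cos2θ)/2 on 0 ≤ x ≤ d: ∫sin²(nπx/d) dx = d/2, ∫x·sin²(nπx/d) dx = d²/4, ∫x²·sin²(nπx/d) dx = d³·(1/6 − 1/(4n²π²)); higher powers xᵏ the same way, integrating xᵏ·cos(2nπx/d) by parts.
⟨x²⟩ = 2.1142.

2.11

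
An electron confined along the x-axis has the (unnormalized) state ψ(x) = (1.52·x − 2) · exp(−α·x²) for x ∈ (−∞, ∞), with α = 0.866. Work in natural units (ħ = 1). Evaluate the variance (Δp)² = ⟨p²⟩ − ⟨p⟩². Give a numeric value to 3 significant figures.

Compute ⟨p⟩ and ⟨p²⟩ separately; (Δp)² = ⟨p²⟩ − ⟨p⟩².
Expand each integrand as polynomial × e^(−2αx²) and use ∫x^(2j)·e^(−2αx²) dx = (2j−1)!!/(4α)^j · √(π/(2α)), odd powers → 0; here √(π/(2α)) = 1.3468. Differentiate with the product rule, d/dx e^(−αx²) = −2αx·e^(−αx²).
Normalization: ∫|ψ|² dx = 6.2855.
⟨p⟩ = 0.0000 and ⟨p²⟩ = 1.1135.
(Δp)² = 1.1135 − (0.0000)² = 1.1135.

1.11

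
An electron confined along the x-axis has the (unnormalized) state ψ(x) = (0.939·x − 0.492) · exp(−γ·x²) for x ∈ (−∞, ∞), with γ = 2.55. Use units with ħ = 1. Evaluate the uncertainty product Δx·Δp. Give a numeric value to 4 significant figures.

0.5352

Δx = √(⟨x²⟩−⟨x⟩²), Δp = √(⟨p²⟩−⟨p⟩²).
Expand each integrand as polynomial × e^(−2γx²) and use ∫x^(2j)·e^(−2γx²) dx = (2j−1)!!/(4γ)^j · √(π/(2γ)), odd powers → 0; here √(π/(2γ)) = 0.78486. Differentiate with the product rule, d/dx e^(−γx²) = −2γx·e^(−γx²).
Normalization: ∫|ψ|² dx = 0.25783.
⟨x⟩ = -0.27575, ⟨x²⟩ = 0.14964 ⇒ Δx = 0.27129.
⟨p⟩ = 0.0000, ⟨p²⟩ = 3.8920 ⇒ Δp = 1.9728.
Δx·Δp = 0.53520.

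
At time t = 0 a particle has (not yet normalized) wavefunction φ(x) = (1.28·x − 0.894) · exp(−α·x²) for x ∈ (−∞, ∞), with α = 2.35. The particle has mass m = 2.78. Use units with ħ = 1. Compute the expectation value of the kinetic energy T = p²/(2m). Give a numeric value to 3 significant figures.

0.574

T = −(ħ²/2m) d²/dx², so ⟨T⟩ = −(ħ²/2m) ∫ φ*·φ'' dx / ∫|φ|² dx; with m = 2.78.
Expand each integrand as polynomial × e^(−2αx²) and use ∫x^(2j)·e^(−2αx²) dx = (2j−1)!!/(4α)^j · √(π/(2α)), odd powers → 0; here √(π/(2α)) = 0.81757. Differentiate with the product rule, d/dx e^(−αx²) = −2αx·e^(−αx²).
State is unnormalized: ∫|φ|² dx = 0.79593, and ∫φ*·(−ħ²/2m · φ'') dx = 0.45687, so ⟨T⟩ = 0.45687 / 0.79593.
⟨T⟩ = 0.57401.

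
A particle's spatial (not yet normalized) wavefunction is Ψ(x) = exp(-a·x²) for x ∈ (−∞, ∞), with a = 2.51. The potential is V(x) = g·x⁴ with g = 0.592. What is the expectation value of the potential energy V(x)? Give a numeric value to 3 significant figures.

0.0176

⟨V⟩ = ∫ V(x)·|Ψ|² dx / ∫|Ψ|² dx.
Gaussian moments: ∫x^(2j)·e^(−2ax²) dx = (2j−1)!!/(4a)^j · √(π/(2a)), odd powers integrate to 0; here √(π/(2a)) = 0.79108.
State is unnormalized: ∫|Ψ|² dx = 0.79108, and ∫Ψ*·V(x)·Ψ dx = 0.013938, so ⟨V⟩ = 0.013938 / 0.79108.
⟨V⟩ = 0.017619.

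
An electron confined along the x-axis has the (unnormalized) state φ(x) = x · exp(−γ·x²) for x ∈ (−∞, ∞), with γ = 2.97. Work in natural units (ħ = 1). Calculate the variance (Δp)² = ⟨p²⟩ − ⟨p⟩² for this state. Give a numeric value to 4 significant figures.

Compute ⟨p⟩ and ⟨p²⟩ separately; (Δp)² = ⟨p²⟩ − ⟨p⟩².
Expand each integrand as polynomial × e^(−2γx²) and use ∫x^(2j)·e^(−2γx²) dx = (2j−1)!!/(4γ)^j · √(π/(2γ)), odd powers → 0; here √(π/(2γ)) = 0.72725. Differentiate with the product rule, d/dx e^(−γx²) = −2γx·e^(−γx²).
Normalization: ∫|φ|² dx = 0.061216.
⟨p⟩ = 0.0000 and ⟨p²⟩ = 8.9100.
(Δp)² = 8.9100 − (0.0000)² = 8.9100.

8.910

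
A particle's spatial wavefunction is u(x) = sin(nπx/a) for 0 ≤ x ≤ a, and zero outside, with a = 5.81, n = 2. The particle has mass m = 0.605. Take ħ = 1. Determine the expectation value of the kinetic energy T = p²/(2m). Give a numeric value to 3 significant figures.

0.967

T = −(ħ²/2m) d²/dx², so ⟨T⟩ = −(ħ²/2m) ∫ u*·u'' dx / ∫|u|² dx; with m = 0.605.
d/dx sin(nπx/a) = (nπ/a)·cos(nπx/a) and d²/dx² sin(nπx/a) = −(nπ/a)²·sin(nπx/a); on 0 ≤ x ≤ a, ∫sin²(nπx/a) dx = a/2 and ∫sin(nπx/a)·cos(nπx/a) dx = 0.
State is unnormalized: ∫|u|² dx = 2.9050, and ∫u*·(−ħ²/2m · u'') dx = 2.8078, so ⟨T⟩ = 2.8078 / 2.9050.
⟨T⟩ = 0.96655.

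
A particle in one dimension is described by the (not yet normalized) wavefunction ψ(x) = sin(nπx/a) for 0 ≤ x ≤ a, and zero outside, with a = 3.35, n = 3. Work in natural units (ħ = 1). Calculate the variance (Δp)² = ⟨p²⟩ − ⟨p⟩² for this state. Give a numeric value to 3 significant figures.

7.92

Compute ⟨p⟩ and ⟨p²⟩ separately; (Δp)² = ⟨p²⟩ − ⟨p⟩².
d/dx sin(nπx/a) = (nπ/a)·cos(nπx/a) and d²/dx² sin(nπx/a) = −(nπ/a)²·sin(nπx/a); on 0 ≤ x ≤ a, ∫sin²(nπx/a) dx = a/2 and ∫sin(nπx/a)·cos(nπx/a) dx = 0.
Normalization: ∫|ψ|² dx = 1.6750.
⟨p⟩ = 0.0000 and ⟨p²⟩ = 7.9150.
(Δp)² = 7.9150 − (0.0000)² = 7.9150.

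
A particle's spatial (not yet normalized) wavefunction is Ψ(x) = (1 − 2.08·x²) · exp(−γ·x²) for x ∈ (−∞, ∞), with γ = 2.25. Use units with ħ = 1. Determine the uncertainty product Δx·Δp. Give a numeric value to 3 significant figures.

0.625

Δx = √(⟨x²⟩−⟨x⟩²), Δp = √(⟨p²⟩−⟨p⟩²).
Expand each integrand as polynomial × e^(−2γx²) and use ∫x^(2j)·e^(−2γx²) dx = (2j−1)!!/(4γ)^j · √(π/(2γ)), odd powers → 0; here √(π/(2γ)) = 0.83554. Differentiate with the product rule, d/dx e^(−γx²) = −2γx·e^(−γx²).
Normalization: ∫|Ψ|² dx = 0.58322.
⟨x⟩ = 0.0000, ⟨x²⟩ = 0.065984 ⇒ Δx = 0.25687.
⟨p⟩ = 0.0000, ⟨p²⟩ = 5.9186 ⇒ Δp = 2.4328.
Δx·Δp = 0.62492.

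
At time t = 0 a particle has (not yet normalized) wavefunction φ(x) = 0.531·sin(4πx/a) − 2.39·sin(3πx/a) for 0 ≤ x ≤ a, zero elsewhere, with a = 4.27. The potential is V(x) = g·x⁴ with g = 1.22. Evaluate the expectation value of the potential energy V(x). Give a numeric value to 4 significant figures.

102.6

⟨V⟩ = ∫ V(x)·|φ|² dx / ∫|φ|² dx.
On 0 ≤ x ≤ a (j ≠ l): ∫sin²(jπx/a) dx = a/2, ∫sin(jπx/a)·sin(lπx/a) dx = 0; diagonal moments ∫x·sin²(jπx/a) dx = a²/4, ∫x²·sin²(jπx/a) dx = a³·(1/6 − 1/(4j²π²)); cross terms ∫x·sin(jπx/a)·sin(lπx/a) dx = 0 for j + l even and −4jla²/(π²(j² − l²)²) for j + l odd, ∫x²·sin(jπx/a)·sin(lπx/a) dx = (−1)^(j+l)·4jla³/(π²(j² − l²)²); higher powers the same way via product-to-sum and parts.
State is unnormalized: ∫|φ|² dx = 12.797, and ∫φ*·V(x)·φ dx = 1313.1, so ⟨V⟩ = 1313.1 / 12.797.
⟨V⟩ = 102.60.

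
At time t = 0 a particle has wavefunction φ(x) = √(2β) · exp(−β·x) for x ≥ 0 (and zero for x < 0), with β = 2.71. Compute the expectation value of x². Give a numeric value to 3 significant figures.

0.0681

⟨x²⟩ = ∫ x²·|φ|² dx (integrals over the domain).
Every integrand reduces to terms xʲ·e^(−2βx) on [0, ∞); use ∫₀^∞ xʲ·e^(−2βx) dx = j!/(2β)^(j+1).
⟨x²⟩ = 0.068082.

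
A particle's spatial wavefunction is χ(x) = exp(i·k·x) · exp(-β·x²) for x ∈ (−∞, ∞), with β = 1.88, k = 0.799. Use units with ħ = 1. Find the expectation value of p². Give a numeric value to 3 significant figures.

2.52

p² χ = −ħ² d²χ/dx²; ⟨p²⟩ = −ħ² ∫ χ*·χ'' dx / ∫|χ|² dx.
Gaussian moments: ∫x^(2j)·e^(−2βx²) dx = (2j−1)!!/(4β)^j · √(π/(2β)), odd powers integrate to 0; here √(π/(2β)) = 0.91407. Derivatives: χ′ = (ik − 2βx)·χ, χ″ = ((ik − 2βx)² − 2β)·χ; the odd-in-x pieces drop out.
State is unnormalized: ∫|χ|² dx = 0.91407, and ∫χ*·(−ħ² χ'') dx = 2.3020, so ⟨p²⟩ = 2.3020 / 0.91407.
⟨p²⟩ = 2.5184.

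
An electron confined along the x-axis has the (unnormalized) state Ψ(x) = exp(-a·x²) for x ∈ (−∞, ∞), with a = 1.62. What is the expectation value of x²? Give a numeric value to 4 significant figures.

⟨x²⟩ = ∫ x²·|Ψ|² dx / ∫|Ψ|² dx (integrals over the domain).
Gaussian moments: ∫x^(2j)·e^(−2ax²) dx = (2j−1)!!/(4a)^j · √(π/(2a)), odd powers integrate to 0; here √(π/(2a)) = 0.98470.
State is unnormalized: ∫|Ψ|² dx = 0.98470, and ∫Ψ*·x²·Ψ dx = 0.15196, so ⟨x²⟩ = 0.15196 / 0.98470.
⟨x²⟩ = 0.15432.

0.1543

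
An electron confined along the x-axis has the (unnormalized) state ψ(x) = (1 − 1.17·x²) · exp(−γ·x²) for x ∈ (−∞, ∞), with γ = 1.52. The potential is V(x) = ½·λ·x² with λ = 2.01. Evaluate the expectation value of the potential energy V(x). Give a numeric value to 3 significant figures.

⟨V⟩ = ∫ V(x)·|ψ|² dx / ∫|ψ|² dx.
Expand each integrand as polynomial × e^(−2γx²) and use ∫x^(2j)·e^(−2γx²) dx = (2j−1)!!/(4γ)^j · √(π/(2γ)), odd powers → 0; here √(π/(2γ)) = 1.0166.
State is unnormalized: ∫|ψ|² dx = 0.73826, and ∫ψ*·V(x)·ψ dx = 0.067358, so ⟨V⟩ = 0.067358 / 0.73826.
⟨V⟩ = 0.091240.

0.0912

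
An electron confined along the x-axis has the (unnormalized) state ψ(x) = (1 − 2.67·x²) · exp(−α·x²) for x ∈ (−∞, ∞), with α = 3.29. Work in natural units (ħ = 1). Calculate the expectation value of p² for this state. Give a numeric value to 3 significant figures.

p² ψ = −ħ² d²ψ/dx²; ⟨p²⟩ = −ħ² ∫ ψ*·ψ'' dx / ∫|ψ|² dx.
Expand each integrand as polynomial × e^(−2αx²) and use ∫x^(2j)·e^(−2αx²) dx = (2j−1)!!/(4α)^j · √(π/(2α)), odd powers → 0; here √(π/(2α)) = 0.69097. Differentiate with the product rule, d/dx e^(−αx²) = −2αx·e^(−αx²).
State is unnormalized: ∫|ψ|² dx = 0.49592, and ∫ψ*·(−ħ² ψ'') dx = 3.8508, so ⟨p²⟩ = 3.8508 / 0.49592.
⟨p²⟩ = 7.7649.

7.76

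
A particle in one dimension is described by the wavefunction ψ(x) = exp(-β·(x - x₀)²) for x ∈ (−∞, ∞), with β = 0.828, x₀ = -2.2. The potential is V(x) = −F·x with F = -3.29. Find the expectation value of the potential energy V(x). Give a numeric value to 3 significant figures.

-7.24

⟨V⟩ = ∫ V(x)·|ψ|² dx / ∫|ψ|² dx.
Gaussian moments (u = x − x₀): ∫u^(2j)·e^(−2βu²) du = (2j−1)!!/(4β)^j · √(π/(2β)), odd powers integrate to 0; here √(π/(2β)) = 1.3774.
State is unnormalized: ∫|ψ|² dx = 1.3774, and ∫ψ*·V(x)·ψ dx = -9.9693, so ⟨V⟩ = -9.9693 / 1.3774.
⟨V⟩ = -7.2380.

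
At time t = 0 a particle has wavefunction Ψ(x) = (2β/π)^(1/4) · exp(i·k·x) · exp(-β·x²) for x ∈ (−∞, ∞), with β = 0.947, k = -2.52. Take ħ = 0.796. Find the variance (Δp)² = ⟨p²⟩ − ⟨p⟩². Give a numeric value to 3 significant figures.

0.600

Compute ⟨p⟩ and ⟨p²⟩ separately; (Δp)² = ⟨p²⟩ − ⟨p⟩².
Gaussian moments: ∫x^(2j)·e^(−2βx²) dx = (2j−1)!!/(4β)^j · √(π/(2β)), odd powers integrate to 0; here √(π/(2β)) = 1.2879. Derivatives: Ψ′ = (ik − 2βx)·Ψ, Ψ″ = ((ik − 2βx)² − 2β)·Ψ; the odd-in-x pieces drop out.
⟨p⟩ = -2.0059 and ⟨p²⟩ = 4.6237.
(Δp)² = 4.6237 − (-2.0059)² = 0.60003.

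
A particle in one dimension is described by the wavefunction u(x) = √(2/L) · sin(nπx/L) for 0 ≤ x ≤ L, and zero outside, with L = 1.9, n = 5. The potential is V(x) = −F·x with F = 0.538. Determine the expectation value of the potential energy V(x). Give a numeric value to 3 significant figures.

-0.511

⟨V⟩ = ∫ V(x)·|u|² dx.
With sin²θ = (1 − cos2θ)/2 on 0 ≤ x ≤ L: ∫sin²(nπx/L) dx = L/2, ∫x·sin²(nπx/L) dx = L²/4, ∫x²·sin²(nπx/L) dx = L³·(1/6 − 1/(4n²π²)); higher powers xᵏ the same way, integrating xᵏ·cos(2nπx/L) by parts.
⟨V⟩ = -0.51110.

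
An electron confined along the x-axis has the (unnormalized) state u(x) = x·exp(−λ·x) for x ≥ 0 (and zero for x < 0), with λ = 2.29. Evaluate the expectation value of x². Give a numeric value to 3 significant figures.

⟨x²⟩ = ∫ x²·|u|² dx / ∫|u|² dx (integrals over the domain).
Every integrand reduces to terms xʲ·e^(−2λx) on [0, ∞); use ∫₀^∞ xʲ·e^(−2λx) dx = j!/(2λ)^(j+1).
State is unnormalized: ∫|u|² dx = 0.020818, and ∫u*·x²·u dx = 0.011909, so ⟨x²⟩ = 0.011909 / 0.020818.
⟨x²⟩ = 0.57207.

0.572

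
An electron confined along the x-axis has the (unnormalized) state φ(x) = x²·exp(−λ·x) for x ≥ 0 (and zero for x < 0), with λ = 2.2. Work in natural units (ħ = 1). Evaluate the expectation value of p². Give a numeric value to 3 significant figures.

p² φ = −ħ² d²φ/dx²; ⟨p²⟩ = −ħ² ∫ φ*·φ'' dx / ∫|φ|² dx.
Differentiate x²·exp(−λ·x) with the product rule; every integrand then reduces to terms xʲ·e^(−2λx) on [0, ∞), with ∫₀^∞ xʲ·e^(−2λx) dx = j!/(2λ)^(j+1).
State is unnormalized: ∫|φ|² dx = 0.014553, and ∫φ*·(−ħ² φ'') dx = 0.023479, so ⟨p²⟩ = 0.023479 / 0.014553.
⟨p²⟩ = 1.6133.

1.61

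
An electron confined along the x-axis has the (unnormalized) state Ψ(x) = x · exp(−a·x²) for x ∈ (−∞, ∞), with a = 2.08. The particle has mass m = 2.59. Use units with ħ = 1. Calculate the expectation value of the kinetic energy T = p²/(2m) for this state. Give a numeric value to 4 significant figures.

1.205

T = −(ħ²/2m) d²/dx², so ⟨T⟩ = −(ħ²/2m) ∫ Ψ*·Ψ'' dx / ∫|Ψ|² dx; with m = 2.59.
Expand each integrand as polynomial × e^(−2ax²) and use ∫x^(2j)·e^(−2ax²) dx = (2j−1)!!/(4a)^j · √(π/(2a)), odd powers → 0; here √(π/(2a)) = 0.86902. Differentiate with the product rule, d/dx e^(−ax²) = −2ax·e^(−ax²).
State is unnormalized: ∫|Ψ|² dx = 0.10445, and ∫Ψ*·(−ħ²/2m · Ψ'') dx = 0.12582, so ⟨T⟩ = 0.12582 / 0.10445.
⟨T⟩ = 1.2046.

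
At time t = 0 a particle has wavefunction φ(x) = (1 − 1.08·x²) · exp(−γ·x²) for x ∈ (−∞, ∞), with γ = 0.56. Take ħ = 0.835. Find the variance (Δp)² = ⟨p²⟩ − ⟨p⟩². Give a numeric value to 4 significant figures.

1.913

Compute ⟨p⟩ and ⟨p²⟩ separately; (Δp)² = ⟨p²⟩ − ⟨p⟩².
Expand each integrand as polynomial × e^(−2γx²) and use ∫x^(2j)·e^(−2γx²) dx = (2j−1)!!/(4γ)^j · √(π/(2γ)), odd powers → 0; here √(π/(2γ)) = 1.6748. Differentiate with the product rule, d/dx e^(−γx²) = −2γx·e^(−γx²).
Normalization: ∫|φ|² dx = 1.2278.
⟨p⟩ = 0.0000 and ⟨p²⟩ = 1.9128.
(Δp)² = 1.9128 − (0.0000)² = 1.9128.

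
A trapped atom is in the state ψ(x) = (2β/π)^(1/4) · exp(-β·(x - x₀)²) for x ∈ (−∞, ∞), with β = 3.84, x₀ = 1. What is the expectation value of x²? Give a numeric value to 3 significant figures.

1.07

⟨x²⟩ = ∫ x²·|ψ|² dx (integrals over the domain).
Gaussian moments (u = x − x₀): ∫u^(2j)·e^(−2βu²) du = (2j−1)!!/(4β)^j · √(π/(2β)), odd powers integrate to 0; here √(π/(2β)) = 0.63958.
⟨x²⟩ = 1.0651.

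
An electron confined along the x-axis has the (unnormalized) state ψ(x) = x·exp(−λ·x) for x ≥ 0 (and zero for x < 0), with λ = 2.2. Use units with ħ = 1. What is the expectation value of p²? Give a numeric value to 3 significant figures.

p² ψ = −ħ² d²ψ/dx²; ⟨p²⟩ = −ħ² ∫ ψ*·ψ'' dx / ∫|ψ|² dx.
Differentiate x·exp(−λ·x) with the product rule; every integrand then reduces to terms xʲ·e^(−2λx) on [0, ∞), with ∫₀^∞ xʲ·e^(−2λx) dx = j!/(2λ)^(j+1).
State is unnormalized: ∫|ψ|² dx = 0.023479, and ∫ψ*·(−ħ² ψ'') dx = 0.11364, so ⟨p²⟩ = 0.11364 / 0.023479.
⟨p²⟩ = 4.8400.

4.84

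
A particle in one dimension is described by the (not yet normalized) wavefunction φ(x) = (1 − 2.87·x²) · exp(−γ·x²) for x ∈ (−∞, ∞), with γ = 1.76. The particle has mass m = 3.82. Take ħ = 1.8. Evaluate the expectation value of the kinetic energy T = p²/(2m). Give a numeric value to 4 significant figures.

3.254

T = −(ħ²/2m) d²/dx², so ⟨T⟩ = −(ħ²/2m) ∫ φ*·φ'' dx / ∫|φ|² dx; with m = 3.82.
Expand each integrand as polynomial × e^(−2γx²) and use ∫x^(2j)·e^(−2γx²) dx = (2j−1)!!/(4γ)^j · √(π/(2γ)), odd powers → 0; here √(π/(2γ)) = 0.94472. Differentiate with the product rule, d/dx e^(−γx²) = −2γx·e^(−γx²).
State is unnormalized: ∫|φ|² dx = 0.64548, and ∫φ*·(−ħ²/2m · φ'') dx = 2.1004, so ⟨T⟩ = 2.1004 / 0.64548.
⟨T⟩ = 3.2540.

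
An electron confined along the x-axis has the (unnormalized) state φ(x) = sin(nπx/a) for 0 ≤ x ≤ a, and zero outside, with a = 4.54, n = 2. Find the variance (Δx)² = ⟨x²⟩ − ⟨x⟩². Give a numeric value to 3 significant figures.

1.46

Compute ⟨x⟩ and ⟨x²⟩ separately, then (Δx)² = ⟨x²⟩ − ⟨x⟩².
With sin²θ = (1 − cos2θ)/2 on 0 ≤ x ≤ a: ∫sin²(nπx/a) dx = a/2, ∫x·sin²(nπx/a) dx = a²/4, ∫x²·sin²(nπx/a) dx = a³·(1/6 − 1/(4n²π²)); higher powers xᵏ the same way, integrating xᵏ·cos(2nπx/a) by parts.
Normalization: ∫|φ|² dx = 2.2700.
⟨x⟩ = 2.2700 and ⟨x²⟩ = 6.6095.
(Δx)² = 6.6095 − (2.2700)² = 1.4566.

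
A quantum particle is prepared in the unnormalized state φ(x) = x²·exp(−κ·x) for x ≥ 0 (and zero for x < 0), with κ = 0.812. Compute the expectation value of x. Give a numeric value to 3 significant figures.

3.08

⟨x⟩ = ∫ x·|φ|² dx / ∫|φ|² dx (integrals over the domain).
Every integrand reduces to terms xʲ·e^(−2κx) on [0, ∞); use ∫₀^∞ xʲ·e^(−2κx) dx = j!/(2κ)^(j+1).
State is unnormalized: ∫|φ|² dx = 2.1246, and ∫φ*·x·φ dx = 6.5413, so ⟨x⟩ = 6.5413 / 2.1246.
⟨x⟩ = 3.0788.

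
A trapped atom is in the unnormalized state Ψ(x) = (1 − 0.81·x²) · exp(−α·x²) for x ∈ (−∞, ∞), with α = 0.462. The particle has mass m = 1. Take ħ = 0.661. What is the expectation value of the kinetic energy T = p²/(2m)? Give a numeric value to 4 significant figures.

0.4647

T = −(ħ²/2m) d²/dx², so ⟨T⟩ = −(ħ²/2m) ∫ Ψ*·Ψ'' dx / ∫|Ψ|² dx; with m = 1.
Expand each integrand as polynomial × e^(−2αx²) and use ∫x^(2j)·e^(−2αx²) dx = (2j−1)!!/(4α)^j · √(π/(2α)), odd powers → 0; here √(π/(2α)) = 1.8439. Differentiate with the product rule, d/dx e^(−αx²) = −2αx·e^(−αx²).
State is unnormalized: ∫|Ψ|² dx = 1.2902, and ∫Ψ*·(−ħ²/2m · Ψ'') dx = 0.59952, so ⟨T⟩ = 0.59952 / 1.2902.
⟨T⟩ = 0.46466.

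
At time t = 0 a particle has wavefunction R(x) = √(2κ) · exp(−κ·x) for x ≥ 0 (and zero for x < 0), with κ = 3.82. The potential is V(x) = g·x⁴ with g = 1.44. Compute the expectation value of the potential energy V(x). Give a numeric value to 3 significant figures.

⟨V⟩ = ∫ V(x)·|R|² dx.
Every integrand reduces to terms xʲ·e^(−2κx) on [0, ∞); use ∫₀^∞ xʲ·e^(−2κx) dx = j!/(2κ)^(j+1).
⟨V⟩ = 0.010144.

0.0101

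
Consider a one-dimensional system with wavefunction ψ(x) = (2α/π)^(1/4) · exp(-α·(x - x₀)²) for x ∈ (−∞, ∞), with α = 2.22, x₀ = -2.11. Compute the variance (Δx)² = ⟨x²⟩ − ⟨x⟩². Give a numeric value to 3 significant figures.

0.113

Compute ⟨x⟩ and ⟨x²⟩ separately, then (Δx)² = ⟨x²⟩ − ⟨x⟩².
Gaussian moments (u = x − x₀): ∫u^(2j)·e^(−2αu²) du = (2j−1)!!/(4α)^j · √(π/(2α)), odd powers integrate to 0; here √(π/(2α)) = 0.84117.
⟨x⟩ = -2.1100 and ⟨x²⟩ = 4.5647.
(Δx)² = 4.5647 − (-2.1100)² = 0.11261.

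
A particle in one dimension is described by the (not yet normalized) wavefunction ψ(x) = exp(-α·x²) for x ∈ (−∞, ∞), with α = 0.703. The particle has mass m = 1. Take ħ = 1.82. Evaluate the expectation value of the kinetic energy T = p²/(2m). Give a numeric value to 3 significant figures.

T = −(ħ²/2m) d²/dx², so ⟨T⟩ = −(ħ²/2m) ∫ ψ*·ψ'' dx / ∫|ψ|² dx; with m = 1.
Gaussian moments: ∫x^(2j)·e^(−2αx²) dx = (2j−1)!!/(4α)^j · √(π/(2α)), odd powers integrate to 0; here √(π/(2α)) = 1.4948. Derivatives: d/dx e^(−αx²) = −2αx·e^(−αx²), d²/dx² e^(−αx²) = (4α²x² − 2α)·e^(−αx²).
State is unnormalized: ∫|ψ|² dx = 1.4948, and ∫ψ*·(−ħ²/2m · ψ'') dx = 1.7404, so ⟨T⟩ = 1.7404 / 1.4948.
⟨T⟩ = 1.1643.

1.16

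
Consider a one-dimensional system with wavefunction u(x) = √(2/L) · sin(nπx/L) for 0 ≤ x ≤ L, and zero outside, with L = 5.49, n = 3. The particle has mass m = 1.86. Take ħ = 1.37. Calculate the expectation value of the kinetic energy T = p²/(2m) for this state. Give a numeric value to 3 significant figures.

T = −(ħ²/2m) d²/dx², so ⟨T⟩ = −(ħ²/2m) ∫ u*·u'' dx; with m = 1.86.
d/dx sin(nπx/L) = (nπ/L)·cos(nπx/L) and d²/dx² sin(nπx/L) = −(nπ/L)²·sin(nπx/L); on 0 ≤ x ≤ L, ∫sin²(nπx/L) dx = L/2 and ∫sin(nπx/L)·cos(nπx/L) dx = 0.
⟨T⟩ = 1.4869.

1.49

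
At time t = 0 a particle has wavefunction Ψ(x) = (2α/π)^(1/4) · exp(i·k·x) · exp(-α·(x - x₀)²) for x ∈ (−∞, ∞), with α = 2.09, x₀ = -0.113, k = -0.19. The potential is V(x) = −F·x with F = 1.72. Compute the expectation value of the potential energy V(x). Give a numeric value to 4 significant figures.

0.1944

⟨V⟩ = ∫ V(x)·|Ψ|² dx.
Gaussian moments (u = x − x₀): ∫u^(2j)·e^(−2αu²) du = (2j−1)!!/(4α)^j · √(π/(2α)), odd powers integrate to 0; here √(π/(2α)) = 0.86694.
⟨V⟩ = 0.19436.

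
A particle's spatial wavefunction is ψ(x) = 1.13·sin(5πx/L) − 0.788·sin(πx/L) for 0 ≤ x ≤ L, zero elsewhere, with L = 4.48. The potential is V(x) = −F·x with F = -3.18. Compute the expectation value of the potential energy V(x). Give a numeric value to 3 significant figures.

⟨V⟩ = ∫ V(x)·|ψ|² dx / ∫|ψ|² dx.
On 0 ≤ x ≤ L (j ≠ l): ∫sin²(jπx/L) dx = L/2, ∫sin(jπx/L)·sin(lπx/L) dx = 0; diagonal moments ∫x·sin²(jπx/L) dx = L²/4, ∫x²·sin²(jπx/L) dx = L³·(1/6 − 1/(4j²π²)); cross terms ∫x·sin(jπx/L)·sin(lπx/L) dx = 0 for j + l even and −4jlL²/(π²(j² − l²)²) for j + l odd, ∫x²·sin(jπx/L)·sin(lπx/L) dx = (−1)^(j+l)·4jlL³/(π²(j² − l²)²); higher powers the same way via product-to-sum and parts.
State is unnormalized: ∫|ψ|² dx = 4.2512, and ∫ψ*·V(x)·ψ dx = 30.282, so ⟨V⟩ = 30.282 / 4.2512.
⟨V⟩ = 7.1232.

7.12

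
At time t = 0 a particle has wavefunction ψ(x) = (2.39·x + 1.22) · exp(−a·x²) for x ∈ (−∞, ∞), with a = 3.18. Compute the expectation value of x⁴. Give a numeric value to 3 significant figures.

⟨x⁴⟩ = ∫ x⁴·|ψ|² dx / ∫|ψ|² dx (integrals over the domain).
Expand each integrand as polynomial × e^(−2ax²) and use ∫x^(2j)·e^(−2ax²) dx = (2j−1)!!/(4a)^j · √(π/(2a)), odd powers → 0; here √(π/(2a)) = 0.70282.
State is unnormalized: ∫|ψ|² dx = 1.3617, and ∫ψ*·x⁴·ψ dx = 0.048656, so ⟨x⁴⟩ = 0.048656 / 1.3617.
⟨x⁴⟩ = 0.035732.

0.0357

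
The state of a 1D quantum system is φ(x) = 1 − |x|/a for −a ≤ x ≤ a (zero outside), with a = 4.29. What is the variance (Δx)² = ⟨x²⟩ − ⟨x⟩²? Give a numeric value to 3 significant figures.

Compute ⟨x⟩ and ⟨x²⟩ separately, then (Δx)² = ⟨x²⟩ − ⟨x⟩².
φ is even, so ∫ over [−a, a] = 2∫₀ᵃ with φ = 1 − x/a there: ∫₀ᵃ (1 − x/a)² dx = a/3, ∫₀ᵃ x²(1 − x/a)² dx = a³/30, ∫₀ᵃ x⁴(1 − x/a)² dx = a⁵/105.
Normalization: ∫|φ|² dx = 2.8600.
⟨x⟩ = 0.0000 and ⟨x²⟩ = 1.8404.
(Δx)² = 1.8404 − (0.0000)² = 1.8404.

1.84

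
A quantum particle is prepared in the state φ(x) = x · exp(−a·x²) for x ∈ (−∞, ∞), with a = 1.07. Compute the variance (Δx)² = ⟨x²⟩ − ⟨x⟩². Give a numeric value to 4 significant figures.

Compute ⟨x⟩ and ⟨x²⟩ separately, then (Δx)² = ⟨x²⟩ − ⟨x⟩².
Expand each integrand as polynomial × e^(−2ax²) and use ∫x^(2j)·e^(−2ax²) dx = (2j−1)!!/(4a)^j · √(π/(2a)), odd powers → 0; here √(π/(2a)) = 1.2116.
Normalization: ∫|φ|² dx = 0.28309.
⟨x⟩ = 0.0000 and ⟨x²⟩ = 0.70093.
(Δx)² = 0.70093 − (0.0000)² = 0.70093.

0.7009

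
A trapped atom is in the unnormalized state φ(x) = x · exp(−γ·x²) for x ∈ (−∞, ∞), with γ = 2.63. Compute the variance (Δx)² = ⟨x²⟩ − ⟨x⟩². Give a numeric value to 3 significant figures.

0.285

Compute ⟨x⟩ and ⟨x²⟩ separately, then (Δx)² = ⟨x²⟩ − ⟨x⟩².
Expand each integrand as polynomial × e^(−2γx²) and use ∫x^(2j)·e^(−2γx²) dx = (2j−1)!!/(4γ)^j · √(π/(2γ)), odd powers → 0; here √(π/(2γ)) = 0.77283.
Normalization: ∫|φ|² dx = 0.073463.
⟨x⟩ = 0.0000 and ⟨x²⟩ = 0.28517.
(Δx)² = 0.28517 − (0.0000)² = 0.28517.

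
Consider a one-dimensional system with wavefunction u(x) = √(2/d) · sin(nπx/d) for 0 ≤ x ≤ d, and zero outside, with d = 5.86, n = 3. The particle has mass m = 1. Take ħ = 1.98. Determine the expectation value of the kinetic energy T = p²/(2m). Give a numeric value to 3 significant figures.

T = −(ħ²/2m) d²/dx², so ⟨T⟩ = −(ħ²/2m) ∫ u*·u'' dx; with m = 1.
d/dx sin(nπx/d) = (nπ/d)·cos(nπx/d) and d²/dx² sin(nπx/d) = −(nπ/d)²·sin(nπx/d); on 0 ≤ x ≤ d, ∫sin²(nπx/d) dx = d/2 and ∫sin(nπx/d)·cos(nπx/d) dx = 0.
⟨T⟩ = 5.0705.

5.07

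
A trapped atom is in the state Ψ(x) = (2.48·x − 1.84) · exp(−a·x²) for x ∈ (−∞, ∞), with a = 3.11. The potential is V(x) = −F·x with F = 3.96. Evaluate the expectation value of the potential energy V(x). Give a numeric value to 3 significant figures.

0.749

⟨V⟩ = ∫ V(x)·|Ψ|² dx / ∫|Ψ|² dx.
Expand each integrand as polynomial × e^(−2ax²) and use ∫x^(2j)·e^(−2ax²) dx = (2j−1)!!/(4a)^j · √(π/(2a)), odd powers → 0; here √(π/(2a)) = 0.71069.
State is unnormalized: ∫|Ψ|² dx = 2.7575, and ∫Ψ*·V(x)·Ψ dx = 2.0647, so ⟨V⟩ = 2.0647 / 2.7575.
⟨V⟩ = 0.74876.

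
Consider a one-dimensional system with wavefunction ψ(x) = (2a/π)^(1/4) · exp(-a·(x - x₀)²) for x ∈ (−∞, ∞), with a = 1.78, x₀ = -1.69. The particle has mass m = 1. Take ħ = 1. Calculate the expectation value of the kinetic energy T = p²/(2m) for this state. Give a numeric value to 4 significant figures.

T = −(ħ²/2m) d²/dx², so ⟨T⟩ = −(ħ²/2m) ∫ ψ*·ψ'' dx; with m = 1.
Gaussian moments (u = x − x₀): ∫u^(2j)·e^(−2au²) du = (2j−1)!!/(4a)^j · √(π/(2a)), odd powers integrate to 0; here √(π/(2a)) = 0.93940. Derivatives: d/dx e^(−au²) = −2au·e^(−au²), d²/dx² e^(−au²) = (4a²u² − 2a)·e^(−au²).
⟨T⟩ = 0.89000.

0.8900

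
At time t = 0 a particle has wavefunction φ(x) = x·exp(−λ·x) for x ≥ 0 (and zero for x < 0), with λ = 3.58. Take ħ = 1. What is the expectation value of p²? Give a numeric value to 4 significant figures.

p² φ = −ħ² d²φ/dx²; ⟨p²⟩ = −ħ² ∫ φ*·φ'' dx / ∫|φ|² dx.
Differentiate x·exp(−λ·x) with the product rule; every integrand then reduces to terms xʲ·e^(−2λx) on [0, ∞), with ∫₀^∞ xʲ·e^(−2λx) dx = j!/(2λ)^(j+1).
State is unnormalized: ∫|φ|² dx = 0.0054487, and ∫φ*·(−ħ² φ'') dx = 0.069832, so ⟨p²⟩ = 0.069832 / 0.0054487.
⟨p²⟩ = 12.816.

12.82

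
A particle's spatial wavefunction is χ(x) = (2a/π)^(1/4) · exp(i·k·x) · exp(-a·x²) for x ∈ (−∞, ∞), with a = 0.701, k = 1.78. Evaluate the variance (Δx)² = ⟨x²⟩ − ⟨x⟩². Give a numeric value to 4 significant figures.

0.3566

Compute ⟨x⟩ and ⟨x²⟩ separately, then (Δx)² = ⟨x²⟩ − ⟨x⟩².
Gaussian moments: ∫x^(2j)·e^(−2ax²) dx = (2j−1)!!/(4a)^j · √(π/(2a)), odd powers integrate to 0; here √(π/(2a)) = 1.4969.
⟨x⟩ = 0.0000 and ⟨x²⟩ = 0.35663.
(Δx)² = 0.35663 − (0.0000)² = 0.35663.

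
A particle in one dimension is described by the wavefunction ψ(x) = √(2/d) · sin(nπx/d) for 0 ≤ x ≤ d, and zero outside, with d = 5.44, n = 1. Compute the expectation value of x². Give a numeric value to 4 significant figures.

8.365

⟨x²⟩ = ∫ x²·|ψ|² dx (integrals over the domain).
With sin²θ = (1 − cos2θ)/2 on 0 ≤ x ≤ d: ∫sin²(nπx/d) dx = d/2, ∫x·sin²(nπx/d) dx = d²/4, ∫x²·sin²(nπx/d) dx = d³·(1/6 − 1/(4n²π²)); higher powers xᵏ the same way, integrating xᵏ·cos(2nπx/d) by parts.
⟨x²⟩ = 8.3653.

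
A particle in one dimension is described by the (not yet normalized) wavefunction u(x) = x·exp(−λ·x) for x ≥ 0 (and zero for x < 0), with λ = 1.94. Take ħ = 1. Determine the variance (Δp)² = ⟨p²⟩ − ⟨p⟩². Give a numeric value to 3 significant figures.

Compute ⟨p⟩ and ⟨p²⟩ separately; (Δp)² = ⟨p²⟩ − ⟨p⟩².
Differentiate x·exp(−λ·x) with the product rule; every integrand then reduces to terms xʲ·e^(−2λx) on [0, ∞), with ∫₀^∞ xʲ·e^(−2λx) dx = j!/(2λ)^(j+1).
Normalization: ∫|u|² dx = 0.034240.
⟨p⟩ = 0.0000 and ⟨p²⟩ = 3.7636.
(Δp)² = 3.7636 − (0.0000)² = 3.7636.

3.76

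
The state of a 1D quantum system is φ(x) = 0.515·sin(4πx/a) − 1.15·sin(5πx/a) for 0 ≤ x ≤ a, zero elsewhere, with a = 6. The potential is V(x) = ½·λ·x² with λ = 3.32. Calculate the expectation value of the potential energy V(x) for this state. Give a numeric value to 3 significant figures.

28.7

⟨V⟩ = ∫ V(x)·|φ|² dx / ∫|φ|² dx.
On 0 ≤ x ≤ a (j ≠ l): ∫sin²(jπx/a) dx = a/2, ∫sin(jπx/a)·sin(lπx/a) dx = 0; diagonal moments ∫x·sin²(jπx/a) dx = a²/4, ∫x²·sin²(jπx/a) dx = a³·(1/6 − 1/(4j²π²)); cross terms ∫x·sin(jπx/a)·sin(lπx/a) dx = 0 for j + l even and −4jla²/(π²(j² − l²)²) for j + l odd, ∫x²·sin(jπx/a)·sin(lπx/a) dx = (−1)^(j+l)·4jla³/(π²(j² − l²)²); higher powers the same way via product-to-sum and parts.
State is unnormalized: ∫|φ|² dx = 4.7632, and ∫φ*·V(x)·φ dx = 136.75, so ⟨V⟩ = 136.75 / 4.7632.
⟨V⟩ = 28.710.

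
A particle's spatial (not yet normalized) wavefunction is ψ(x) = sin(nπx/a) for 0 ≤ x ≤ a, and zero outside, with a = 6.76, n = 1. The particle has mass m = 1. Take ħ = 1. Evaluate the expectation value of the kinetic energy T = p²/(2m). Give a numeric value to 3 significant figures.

T = −(ħ²/2m) d²/dx², so ⟨T⟩ = −(ħ²/2m) ∫ ψ*·ψ'' dx / ∫|ψ|² dx; with m = 1.
d/dx sin(nπx/a) = (nπ/a)·cos(nπx/a) and d²/dx² sin(nπx/a) = −(nπ/a)²·sin(nπx/a); on 0 ≤ x ≤ a, ∫sin²(nπx/a) dx = a/2 and ∫sin(nπx/a)·cos(nπx/a) dx = 0.
State is unnormalized: ∫|ψ|² dx = 3.3800, and ∫ψ*·(−ħ²/2m · ψ'') dx = 0.36500, so ⟨T⟩ = 0.36500 / 3.3800.
⟨T⟩ = 0.10799.

0.108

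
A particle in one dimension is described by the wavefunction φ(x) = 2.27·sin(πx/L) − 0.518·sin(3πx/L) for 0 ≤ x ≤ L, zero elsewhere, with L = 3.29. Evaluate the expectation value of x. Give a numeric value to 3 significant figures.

⟨x⟩ = ∫ x·|φ|² dx / ∫|φ|² dx (integrals over the domain).
On 0 ≤ x ≤ L (j ≠ l): ∫sin²(jπx/L) dx = L/2, ∫sin(jπx/L)·sin(lπx/L) dx = 0; diagonal moments ∫x·sin²(jπx/L) dx = L²/4, ∫x²·sin²(jπx/L) dx = L³·(1/6 − 1/(4j²π²)); cross terms ∫x·sin(jπx/L)·sin(lπx/L) dx = 0 for j + l even and −4jlL²/(π²(j² − l²)²) for j + l odd, ∫x²·sin(jπx/L)·sin(lπx/L) dx = (−1)^(j+l)·4jlL³/(π²(j² − l²)²); higher powers the same way via product-to-sum and parts.
State is unnormalized: ∫|φ|² dx = 8.9179, and ∫φ*·x·φ dx = 14.670, so ⟨x⟩ = 14.670 / 8.9179.
⟨x⟩ = 1.6450.

1.65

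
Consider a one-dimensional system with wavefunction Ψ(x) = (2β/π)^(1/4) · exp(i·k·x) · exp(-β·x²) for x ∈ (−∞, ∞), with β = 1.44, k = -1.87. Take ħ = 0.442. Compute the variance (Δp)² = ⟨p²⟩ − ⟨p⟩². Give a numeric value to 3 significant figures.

Compute ⟨p⟩ and ⟨p²⟩ separately; (Δp)² = ⟨p²⟩ − ⟨p⟩².
Gaussian moments: ∫x^(2j)·e^(−2βx²) dx = (2j−1)!!/(4β)^j · √(π/(2β)), odd powers integrate to 0; here √(π/(2β)) = 1.0444. Derivatives: Ψ′ = (ik − 2βx)·Ψ, Ψ″ = ((ik − 2βx)² − 2β)·Ψ; the odd-in-x pieces drop out.
⟨p⟩ = -0.82654 and ⟨p²⟩ = 0.96449.
(Δp)² = 0.96449 − (-0.82654)² = 0.28132.

0.281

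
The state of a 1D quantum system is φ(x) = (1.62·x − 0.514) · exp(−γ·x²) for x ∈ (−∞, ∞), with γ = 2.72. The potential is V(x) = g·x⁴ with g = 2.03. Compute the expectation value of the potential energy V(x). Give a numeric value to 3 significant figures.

⟨V⟩ = ∫ V(x)·|φ|² dx / ∫|φ|² dx.
Expand each integrand as polynomial × e^(−2γx²) and use ∫x^(2j)·e^(−2γx²) dx = (2j−1)!!/(4γ)^j · √(π/(2γ)), odd powers → 0; here √(π/(2γ)) = 0.75993.
State is unnormalized: ∫|φ|² dx = 0.38408, and ∫φ*·V(x)·φ dx = 0.057482, so ⟨V⟩ = 0.057482 / 0.38408.
⟨V⟩ = 0.14966.

0.150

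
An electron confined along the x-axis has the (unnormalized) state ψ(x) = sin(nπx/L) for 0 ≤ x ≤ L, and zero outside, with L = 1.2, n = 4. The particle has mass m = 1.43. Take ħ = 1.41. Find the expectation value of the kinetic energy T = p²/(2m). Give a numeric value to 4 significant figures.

T = −(ħ²/2m) d²/dx², so ⟨T⟩ = −(ħ²/2m) ∫ ψ*·ψ'' dx / ∫|ψ|² dx; with m = 1.43.
d/dx sin(nπx/L) = (nπ/L)·cos(nπx/L) and d²/dx² sin(nπx/L) = −(nπ/L)²·sin(nπx/L); on 0 ≤ x ≤ L, ∫sin²(nπx/L) dx = L/2 and ∫sin(nπx/L)·cos(nπx/L) dx = 0.
State is unnormalized: ∫|ψ|² dx = 0.60000, and ∫ψ*·(−ħ²/2m · ψ'') dx = 45.738, so ⟨T⟩ = 45.738 / 0.60000.
⟨T⟩ = 76.231.

76.23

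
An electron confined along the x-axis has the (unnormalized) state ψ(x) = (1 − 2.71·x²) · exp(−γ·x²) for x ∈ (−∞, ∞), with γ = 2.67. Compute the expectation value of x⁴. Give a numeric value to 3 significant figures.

⟨x⁴⟩ = ∫ x⁴·|ψ|² dx / ∫|ψ|² dx (integrals over the domain).
Expand each integrand as polynomial × e^(−2γx²) and use ∫x^(2j)·e^(−2γx²) dx = (2j−1)!!/(4γ)^j · √(π/(2γ)), odd powers → 0; here √(π/(2γ)) = 0.76702.
State is unnormalized: ∫|ψ|² dx = 0.52592, and ∫ψ*·x⁴·ψ dx = 0.014446, so ⟨x⁴⟩ = 0.014446 / 0.52592.
⟨x⁴⟩ = 0.027468.

0.0275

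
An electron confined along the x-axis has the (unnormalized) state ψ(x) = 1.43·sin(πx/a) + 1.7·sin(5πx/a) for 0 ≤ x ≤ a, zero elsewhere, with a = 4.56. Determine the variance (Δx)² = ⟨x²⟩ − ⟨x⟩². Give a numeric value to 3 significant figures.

1.42

Compute ⟨x⟩ and ⟨x²⟩ separately, then (Δx)² = ⟨x²⟩ − ⟨x⟩².
On 0 ≤ x ≤ a (j ≠ l): ∫sin²(jπx/a) dx = a/2, ∫sin(jπx/a)·sin(lπx/a) dx = 0; diagonal moments ∫x·sin²(jπx/a) dx = a²/4, ∫x²·sin²(jπx/a) dx = a³·(1/6 − 1/(4j²π²)); cross terms ∫x·sin(jπx/a)·sin(lπx/a) dx = 0 for j + l even and −4jla²/(π²(j² − l²)²) for j + l odd, ∫x²·sin(jπx/a)·sin(lπx/a) dx = (−1)^(j+l)·4jla³/(π²(j² − l²)²); higher powers the same way via product-to-sum and parts.
Normalization: ∫|ψ|² dx = 11.252.
⟨x⟩ = 2.2800 and ⟨x²⟩ = 6.6142.
(Δx)² = 6.6142 − (2.2800)² = 1.4158.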